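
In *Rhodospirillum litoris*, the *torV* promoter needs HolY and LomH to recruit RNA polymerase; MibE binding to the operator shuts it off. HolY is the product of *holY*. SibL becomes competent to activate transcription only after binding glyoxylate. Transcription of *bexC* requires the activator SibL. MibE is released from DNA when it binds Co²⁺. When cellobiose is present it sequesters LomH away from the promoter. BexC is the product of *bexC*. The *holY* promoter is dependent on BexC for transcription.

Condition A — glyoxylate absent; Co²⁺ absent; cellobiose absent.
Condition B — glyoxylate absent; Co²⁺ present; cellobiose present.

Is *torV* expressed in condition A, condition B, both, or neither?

neither

Condition A:
Glyoxylate is absent, so SibL is inactive.
Required activator SibL is absent, so *bexC* is not transcribed.
So BexC is not produced.
Required activator BexC is absent, so *holY* is not transcribed.
So HolY is not produced.
Co²⁺ is absent, so MibE is active.
Cellobiose is absent, so LomH is active.
With repressor MibE bound, *torV* is not transcribed.
→ *torV* is OFF in A.
Condition B:
Glyoxylate is absent, so SibL is inactive.
Required activator SibL is absent, so *bexC* is not transcribed.
So BexC is not produced.
Required activator BexC is absent, so *holY* is not transcribed.
So HolY is not produced.
Co²⁺ is present, so MibE is inactive.
Cellobiose is present, so LomH is inactive.
Required activator HolY is absent, so *torV* is not transcribed.
→ *torV* is OFF in B.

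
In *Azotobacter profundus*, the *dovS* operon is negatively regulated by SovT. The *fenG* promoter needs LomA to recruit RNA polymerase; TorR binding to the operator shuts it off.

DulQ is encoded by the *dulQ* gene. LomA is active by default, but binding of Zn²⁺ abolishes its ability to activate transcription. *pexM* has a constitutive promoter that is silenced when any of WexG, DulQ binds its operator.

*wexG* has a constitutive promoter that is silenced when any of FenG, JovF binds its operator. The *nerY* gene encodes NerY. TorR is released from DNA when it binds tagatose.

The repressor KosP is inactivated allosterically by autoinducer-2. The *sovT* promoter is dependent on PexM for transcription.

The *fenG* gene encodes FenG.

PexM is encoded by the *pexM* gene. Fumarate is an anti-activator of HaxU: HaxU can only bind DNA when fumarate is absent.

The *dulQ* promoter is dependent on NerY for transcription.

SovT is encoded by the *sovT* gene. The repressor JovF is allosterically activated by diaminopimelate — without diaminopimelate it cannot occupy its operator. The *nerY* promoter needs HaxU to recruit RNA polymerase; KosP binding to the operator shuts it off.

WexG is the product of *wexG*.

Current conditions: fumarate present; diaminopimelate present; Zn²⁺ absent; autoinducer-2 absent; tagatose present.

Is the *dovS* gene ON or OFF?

Zn²⁺ is absent, so LomA is active.
Tagatose is present, so TorR is inactive.
No repressor is bound and LomA is active, so *fenG* is transcribed.
So FenG is produced and active.
Diaminopimelate is present, so JovF is active.
With repressor FenG bound, *wexG* is not transcribed.
So WexG is not produced.
Autoinducer-2 is absent, so KosP is active.
Fumarate is present, so HaxU is inactive.
With repressor KosP bound, *nerY* is not transcribed.
So NerY is not produced.
Required activator NerY is absent, so *dulQ* is not transcribed.
So DulQ is not produced.
With no repressor bound, *pexM* is transcribed.
So PexM is produced and active.
No repressor is bound and PexM is active, so *sovT* is transcribed.
So SovT is produced and active.
With repressor SovT bound, *dovS* is not transcribed.

OFF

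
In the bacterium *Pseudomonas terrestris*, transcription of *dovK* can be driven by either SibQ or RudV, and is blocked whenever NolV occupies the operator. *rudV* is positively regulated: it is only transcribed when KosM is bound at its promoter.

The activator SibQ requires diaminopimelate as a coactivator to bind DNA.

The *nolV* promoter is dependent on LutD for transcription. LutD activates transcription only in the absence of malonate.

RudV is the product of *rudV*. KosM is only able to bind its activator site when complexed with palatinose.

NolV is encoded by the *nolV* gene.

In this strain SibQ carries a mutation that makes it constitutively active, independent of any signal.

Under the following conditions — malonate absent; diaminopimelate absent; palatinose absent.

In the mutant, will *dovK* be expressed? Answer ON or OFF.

OFF

SibQ is constitutively active in this strain.
Malonate is absent, so LutD is active.
No repressor is bound and LutD is active, so *nolV* is transcribed.
So NolV is produced and active.
Palatinose is absent, so KosM is inactive.
Required activator KosM is absent, so *rudV* is not transcribed.
So RudV is not produced.
With repressor NolV bound, *dovK* is not transcribed.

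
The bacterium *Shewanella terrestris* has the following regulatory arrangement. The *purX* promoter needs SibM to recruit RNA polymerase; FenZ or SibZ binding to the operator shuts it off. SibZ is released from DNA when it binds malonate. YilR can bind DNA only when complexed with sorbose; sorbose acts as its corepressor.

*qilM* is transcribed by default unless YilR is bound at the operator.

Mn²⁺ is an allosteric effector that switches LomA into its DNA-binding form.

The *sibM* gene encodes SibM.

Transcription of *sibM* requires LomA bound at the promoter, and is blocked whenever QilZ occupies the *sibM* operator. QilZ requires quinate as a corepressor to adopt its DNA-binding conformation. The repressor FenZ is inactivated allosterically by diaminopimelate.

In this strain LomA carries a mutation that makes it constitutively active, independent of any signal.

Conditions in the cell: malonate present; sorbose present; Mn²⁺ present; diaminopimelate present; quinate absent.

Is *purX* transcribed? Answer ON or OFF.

ON

LomA is constitutively active in this strain.
Quinate is absent, so QilZ is inactive.
No repressor is bound and LomA is active, so *sibM* is transcribed.
So SibM is produced and active.
Diaminopimelate is present, so FenZ is inactive.
Malonate is present, so SibZ is inactive.
No repressor is bound and SibM is active, so *purX* is transcribed.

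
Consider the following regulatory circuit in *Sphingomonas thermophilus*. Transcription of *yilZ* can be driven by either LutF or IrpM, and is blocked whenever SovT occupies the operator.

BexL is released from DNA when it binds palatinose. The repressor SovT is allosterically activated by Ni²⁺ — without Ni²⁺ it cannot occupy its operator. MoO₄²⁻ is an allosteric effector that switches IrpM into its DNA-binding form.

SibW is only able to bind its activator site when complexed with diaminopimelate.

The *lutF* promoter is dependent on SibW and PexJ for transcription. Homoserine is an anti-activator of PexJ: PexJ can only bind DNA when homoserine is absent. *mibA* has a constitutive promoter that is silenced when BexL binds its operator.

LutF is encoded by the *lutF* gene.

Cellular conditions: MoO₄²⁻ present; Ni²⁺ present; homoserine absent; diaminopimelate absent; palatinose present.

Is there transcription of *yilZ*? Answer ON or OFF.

Ni²⁺ is present, so SovT is active.
Diaminopimelate is absent, so SibW is inactive.
Homoserine is absent, so PexJ is active.
Required activator SibW is absent, so *lutF* is not transcribed.
So LutF is not produced.
MoO₄²⁻ is present, so IrpM is active.
With repressor SovT bound, *yilZ* is not transcribed.

OFF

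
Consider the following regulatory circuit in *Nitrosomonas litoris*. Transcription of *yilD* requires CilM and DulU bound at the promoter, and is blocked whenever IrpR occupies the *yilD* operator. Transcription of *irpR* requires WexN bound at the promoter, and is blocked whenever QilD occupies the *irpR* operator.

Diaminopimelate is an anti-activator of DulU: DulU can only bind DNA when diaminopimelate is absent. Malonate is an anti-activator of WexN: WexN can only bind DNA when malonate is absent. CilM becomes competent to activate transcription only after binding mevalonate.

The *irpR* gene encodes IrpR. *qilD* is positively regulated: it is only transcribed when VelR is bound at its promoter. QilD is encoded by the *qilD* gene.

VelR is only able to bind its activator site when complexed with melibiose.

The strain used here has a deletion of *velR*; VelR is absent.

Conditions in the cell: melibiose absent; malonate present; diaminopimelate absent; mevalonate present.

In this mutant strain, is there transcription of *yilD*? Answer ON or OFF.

ON

Mevalonate is present, so CilM is active.
Diaminopimelate is absent, so DulU is active.
VelR is non-functional in this strain, so it has no effect.
Required activator VelR is absent, so *qilD* is not transcribed.
So QilD is not produced.
Malonate is present, so WexN is inactive.
Required activator WexN is absent, so *irpR* is not transcribed.
So IrpR is not produced.
No repressor is bound and CilM and DulU are active, so *yilD* is transcribed.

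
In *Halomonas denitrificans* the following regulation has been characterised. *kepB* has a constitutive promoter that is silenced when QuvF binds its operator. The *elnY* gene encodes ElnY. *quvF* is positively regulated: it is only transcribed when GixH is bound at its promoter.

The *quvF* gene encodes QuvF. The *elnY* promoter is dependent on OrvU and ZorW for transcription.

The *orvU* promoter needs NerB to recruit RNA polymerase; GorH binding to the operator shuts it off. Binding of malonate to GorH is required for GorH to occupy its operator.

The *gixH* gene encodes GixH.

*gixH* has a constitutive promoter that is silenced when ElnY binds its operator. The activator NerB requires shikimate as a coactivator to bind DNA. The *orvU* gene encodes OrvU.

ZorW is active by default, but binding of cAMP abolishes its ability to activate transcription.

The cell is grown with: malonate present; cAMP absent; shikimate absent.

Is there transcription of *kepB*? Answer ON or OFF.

OFF

Malonate is present, so GorH is active.
Shikimate is absent, so NerB is inactive.
With repressor GorH bound, *orvU* is not transcribed.
So OrvU is not produced.
cAMP is absent, so ZorW is active.
Required activator OrvU is absent, so *elnY* is not transcribed.
So ElnY is not produced.
With no repressor bound, *gixH* is transcribed.
So GixH is produced and active.
No repressor is bound and GixH is active, so *quvF* is transcribed.
So QuvF is produced and active.
With repressor QuvF bound, *kepB* is not transcribed.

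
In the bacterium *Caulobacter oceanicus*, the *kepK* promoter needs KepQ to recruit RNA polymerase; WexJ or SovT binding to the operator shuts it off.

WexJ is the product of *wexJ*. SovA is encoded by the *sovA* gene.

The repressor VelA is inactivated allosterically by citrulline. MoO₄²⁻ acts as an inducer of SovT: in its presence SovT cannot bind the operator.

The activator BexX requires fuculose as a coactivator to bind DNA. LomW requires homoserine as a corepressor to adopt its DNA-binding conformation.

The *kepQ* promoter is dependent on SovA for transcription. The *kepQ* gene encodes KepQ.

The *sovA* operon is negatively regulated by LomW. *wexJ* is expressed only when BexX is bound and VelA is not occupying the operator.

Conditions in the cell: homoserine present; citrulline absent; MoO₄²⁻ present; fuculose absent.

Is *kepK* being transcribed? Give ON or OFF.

OFF

Fuculose is absent, so BexX is inactive.
Citrulline is absent, so VelA is active.
With repressor VelA bound, *wexJ* is not transcribed.
So WexJ is not produced.
Homoserine is present, so LomW is active.
With repressor LomW bound, *sovA* is not transcribed.
So SovA is not produced.
Required activator SovA is absent, so *kepQ* is not transcribed.
So KepQ is not produced.
MoO₄²⁻ is present, so SovT is inactive.
Required activator KepQ is absent, so *kepK* is not transcribed.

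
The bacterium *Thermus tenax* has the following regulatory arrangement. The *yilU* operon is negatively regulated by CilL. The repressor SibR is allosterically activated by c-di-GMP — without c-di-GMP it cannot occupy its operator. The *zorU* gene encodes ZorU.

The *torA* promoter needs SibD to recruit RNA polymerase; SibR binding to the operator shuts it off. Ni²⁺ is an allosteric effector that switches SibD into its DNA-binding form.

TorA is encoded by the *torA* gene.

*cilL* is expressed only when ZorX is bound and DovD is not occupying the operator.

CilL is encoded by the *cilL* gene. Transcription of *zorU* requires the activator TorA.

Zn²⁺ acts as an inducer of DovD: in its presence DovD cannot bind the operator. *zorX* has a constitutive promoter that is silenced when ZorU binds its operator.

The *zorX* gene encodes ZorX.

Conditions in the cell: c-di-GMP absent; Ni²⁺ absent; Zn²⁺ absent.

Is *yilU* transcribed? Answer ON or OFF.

ON

Ni²⁺ is absent, so SibD is inactive.
c-di-GMP is absent, so SibR is inactive.
Required activator SibD is absent, so *torA* is not transcribed.
So TorA is not produced.
Required activator TorA is absent, so *zorU* is not transcribed.
So ZorU is not produced.
With no repressor bound, *zorX* is transcribed.
So ZorX is produced and active.
Zn²⁺ is absent, so DovD is active.
With repressor DovD bound, *cilL* is not transcribed.
So CilL is not produced.
With no repressor bound, *yilU* is transcribed.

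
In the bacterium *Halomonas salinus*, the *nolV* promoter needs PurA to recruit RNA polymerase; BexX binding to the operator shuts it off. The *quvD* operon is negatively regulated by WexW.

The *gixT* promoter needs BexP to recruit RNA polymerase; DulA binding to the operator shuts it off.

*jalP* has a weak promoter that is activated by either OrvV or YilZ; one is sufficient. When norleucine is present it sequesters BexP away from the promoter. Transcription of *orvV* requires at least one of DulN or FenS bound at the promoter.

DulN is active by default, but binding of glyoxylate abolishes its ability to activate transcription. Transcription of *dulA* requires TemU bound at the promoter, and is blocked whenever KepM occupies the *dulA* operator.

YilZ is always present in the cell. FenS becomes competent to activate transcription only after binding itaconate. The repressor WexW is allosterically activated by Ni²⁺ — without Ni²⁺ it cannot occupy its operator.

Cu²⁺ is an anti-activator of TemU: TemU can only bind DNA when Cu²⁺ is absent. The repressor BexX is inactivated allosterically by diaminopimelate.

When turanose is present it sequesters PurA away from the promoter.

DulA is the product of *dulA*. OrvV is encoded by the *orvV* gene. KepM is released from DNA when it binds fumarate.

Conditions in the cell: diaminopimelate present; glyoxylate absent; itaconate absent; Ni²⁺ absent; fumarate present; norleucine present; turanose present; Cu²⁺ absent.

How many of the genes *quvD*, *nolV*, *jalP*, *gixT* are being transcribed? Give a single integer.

2

Ni²⁺ is absent, so WexW is inactive.
With no repressor bound, *quvD* is transcribed.
→ *quvD* is ON.
Diaminopimelate is present, so BexX is inactive.
Turanose is present, so PurA is inactive.
Required activator PurA is absent, so *nolV* is not transcribed.
→ *nolV* is OFF.
Glyoxylate is absent, so DulN is active.
Itaconate is absent, so FenS is inactive.
Activator DulN is present, so *orvV* is transcribed.
So OrvV is produced and active.
YilZ is produced constitutively and is active.
Activator OrvV is present, so *jalP* is transcribed.
→ *jalP* is ON.
Norleucine is present, so BexP is inactive.
Cu²⁺ is absent, so TemU is active.
Fumarate is present, so KepM is inactive.
No repressor is bound and TemU is active, so *dulA* is transcribed.
So DulA is produced and active.
With repressor DulA bound, *gixT* is not transcribed.
→ *gixT* is OFF.
2 of the 4 genes are transcribed.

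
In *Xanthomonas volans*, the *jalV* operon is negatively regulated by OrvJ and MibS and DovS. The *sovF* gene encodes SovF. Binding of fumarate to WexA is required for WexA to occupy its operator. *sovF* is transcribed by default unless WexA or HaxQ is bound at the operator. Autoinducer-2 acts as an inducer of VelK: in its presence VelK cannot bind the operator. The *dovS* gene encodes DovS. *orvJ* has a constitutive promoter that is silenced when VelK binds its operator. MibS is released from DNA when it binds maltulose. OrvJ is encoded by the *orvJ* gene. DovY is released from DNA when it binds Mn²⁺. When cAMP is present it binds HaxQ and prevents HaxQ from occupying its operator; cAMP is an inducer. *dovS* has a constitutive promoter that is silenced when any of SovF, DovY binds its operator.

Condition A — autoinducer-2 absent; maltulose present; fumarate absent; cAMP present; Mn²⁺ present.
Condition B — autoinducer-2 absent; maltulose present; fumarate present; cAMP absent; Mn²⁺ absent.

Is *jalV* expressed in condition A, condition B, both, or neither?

Condition A:
Autoinducer-2 is absent, so VelK is active.
With repressor VelK bound, *orvJ* is not transcribed.
So OrvJ is not produced.
Maltulose is present, so MibS is inactive.
Fumarate is absent, so WexA is inactive.
cAMP is present, so HaxQ is inactive.
With no repressor bound, *sovF* is transcribed.
So SovF is produced and active.
Mn²⁺ is present, so DovY is inactive.
With repressor SovF bound, *dovS* is not transcribed.
So DovS is not produced.
With no repressor bound, *jalV* is transcribed.
→ *jalV* is ON in A.
Condition B:
Autoinducer-2 is absent, so VelK is active.
With repressor VelK bound, *orvJ* is not transcribed.
So OrvJ is not produced.
Maltulose is present, so MibS is inactive.
Fumarate is present, so WexA is active.
cAMP is absent, so HaxQ is active.
With repressor WexA bound, *sovF* is not transcribed.
So SovF is not produced.
Mn²⁺ is absent, so DovY is active.
With repressor DovY bound, *dovS* is not transcribed.
So DovS is not produced.
With no repressor bound, *jalV* is transcribed.
→ *jalV* is ON in B.

both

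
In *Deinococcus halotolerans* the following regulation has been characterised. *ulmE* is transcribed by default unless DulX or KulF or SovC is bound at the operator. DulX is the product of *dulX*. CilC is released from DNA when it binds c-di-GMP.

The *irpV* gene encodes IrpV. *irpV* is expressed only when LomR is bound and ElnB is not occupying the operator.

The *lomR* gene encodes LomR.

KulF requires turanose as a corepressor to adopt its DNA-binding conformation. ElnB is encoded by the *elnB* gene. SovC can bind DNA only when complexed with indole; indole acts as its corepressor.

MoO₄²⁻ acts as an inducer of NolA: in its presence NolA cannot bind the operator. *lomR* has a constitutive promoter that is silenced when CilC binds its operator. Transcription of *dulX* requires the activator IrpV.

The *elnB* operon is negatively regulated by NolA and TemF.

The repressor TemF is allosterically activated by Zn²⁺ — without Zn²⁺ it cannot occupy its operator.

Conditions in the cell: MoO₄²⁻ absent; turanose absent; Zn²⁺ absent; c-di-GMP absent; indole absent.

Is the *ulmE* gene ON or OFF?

c-di-GMP is absent, so CilC is active.
With repressor CilC bound, *lomR* is not transcribed.
So LomR is not produced.
MoO₄²⁻ is absent, so NolA is active.
Zn²⁺ is absent, so TemF is inactive.
With repressor NolA bound, *elnB* is not transcribed.
So ElnB is not produced.
Required activator LomR is absent, so *irpV* is not transcribed.
So IrpV is not produced.
Required activator IrpV is absent, so *dulX* is not transcribed.
So DulX is not produced.
Turanose is absent, so KulF is inactive.
Indole is absent, so SovC is inactive.
With no repressor bound, *ulmE* is transcribed.

ON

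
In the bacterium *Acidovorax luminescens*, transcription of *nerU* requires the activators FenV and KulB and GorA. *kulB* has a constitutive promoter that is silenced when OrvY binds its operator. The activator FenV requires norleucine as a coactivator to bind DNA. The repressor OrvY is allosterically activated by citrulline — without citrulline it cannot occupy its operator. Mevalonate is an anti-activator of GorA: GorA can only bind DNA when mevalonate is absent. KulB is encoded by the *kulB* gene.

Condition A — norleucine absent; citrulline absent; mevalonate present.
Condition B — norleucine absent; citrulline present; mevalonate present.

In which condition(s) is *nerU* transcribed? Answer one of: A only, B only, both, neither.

neither

Condition A:
Norleucine is absent, so FenV is inactive.
Citrulline is absent, so OrvY is inactive.
With no repressor bound, *kulB* is transcribed.
So KulB is produced and active.
Mevalonate is present, so GorA is inactive.
Required activator FenV is absent, so *nerU* is not transcribed.
→ *nerU* is OFF in A.
Condition B:
Norleucine is absent, so FenV is inactive.
Citrulline is present, so OrvY is active.
With repressor OrvY bound, *kulB* is not transcribed.
So KulB is not produced.
Mevalonate is present, so GorA is inactive.
Required activator FenV is absent, so *nerU* is not transcribed.
→ *nerU* is OFF in B.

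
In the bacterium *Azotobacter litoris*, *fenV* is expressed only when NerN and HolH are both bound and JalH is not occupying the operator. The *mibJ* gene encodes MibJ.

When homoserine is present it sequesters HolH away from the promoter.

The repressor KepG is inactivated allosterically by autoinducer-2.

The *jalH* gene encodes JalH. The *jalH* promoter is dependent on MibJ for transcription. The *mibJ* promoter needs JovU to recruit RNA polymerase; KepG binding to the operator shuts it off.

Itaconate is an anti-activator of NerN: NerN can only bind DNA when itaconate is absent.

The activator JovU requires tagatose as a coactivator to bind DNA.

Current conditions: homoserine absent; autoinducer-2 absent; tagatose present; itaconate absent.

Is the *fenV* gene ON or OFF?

Itaconate is absent, so NerN is active.
Homoserine is absent, so HolH is active.
Tagatose is present, so JovU is active.
Autoinducer-2 is absent, so KepG is active.
With repressor KepG bound, *mibJ* is not transcribed.
So MibJ is not produced.
Required activator MibJ is absent, so *jalH* is not transcribed.
So JalH is not produced.
No repressor is bound and NerN and HolH are active, so *fenV* is transcribed.

ON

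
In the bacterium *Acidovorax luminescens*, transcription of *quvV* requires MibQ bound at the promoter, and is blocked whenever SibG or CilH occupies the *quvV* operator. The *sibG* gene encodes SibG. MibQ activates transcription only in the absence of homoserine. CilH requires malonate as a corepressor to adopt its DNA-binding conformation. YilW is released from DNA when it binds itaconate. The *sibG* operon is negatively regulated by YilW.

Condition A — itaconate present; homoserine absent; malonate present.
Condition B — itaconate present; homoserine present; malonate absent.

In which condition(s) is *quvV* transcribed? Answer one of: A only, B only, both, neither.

neither

Condition A:
Itaconate is present, so YilW is inactive.
With no repressor bound, *sibG* is transcribed.
So SibG is produced and active.
Homoserine is absent, so MibQ is active.
Malonate is present, so CilH is active.
With repressor SibG bound, *quvV* is not transcribed.
→ *quvV* is OFF in A.
Condition B:
Itaconate is present, so YilW is inactive.
With no repressor bound, *sibG* is transcribed.
So SibG is produced and active.
Homoserine is present, so MibQ is inactive.
Malonate is absent, so CilH is inactive.
With repressor SibG bound, *quvV* is not transcribed.
→ *quvV* is OFF in B.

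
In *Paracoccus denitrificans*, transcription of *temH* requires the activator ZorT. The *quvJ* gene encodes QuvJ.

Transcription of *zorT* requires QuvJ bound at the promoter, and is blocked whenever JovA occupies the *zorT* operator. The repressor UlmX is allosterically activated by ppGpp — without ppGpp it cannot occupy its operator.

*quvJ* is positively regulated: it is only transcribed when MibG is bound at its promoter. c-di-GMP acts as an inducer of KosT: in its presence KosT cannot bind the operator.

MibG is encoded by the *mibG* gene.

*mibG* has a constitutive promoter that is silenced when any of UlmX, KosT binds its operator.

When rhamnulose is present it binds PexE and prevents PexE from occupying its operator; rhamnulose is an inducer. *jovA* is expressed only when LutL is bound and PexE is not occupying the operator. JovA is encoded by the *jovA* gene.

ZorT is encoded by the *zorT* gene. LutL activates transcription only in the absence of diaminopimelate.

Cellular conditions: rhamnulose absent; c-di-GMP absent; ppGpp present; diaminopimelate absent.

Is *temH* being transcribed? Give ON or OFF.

OFF

ppGpp is present, so UlmX is active.
c-di-GMP is absent, so KosT is active.
With repressor UlmX bound, *mibG* is not transcribed.
So MibG is not produced.
Required activator MibG is absent, so *quvJ* is not transcribed.
So QuvJ is not produced.
Rhamnulose is absent, so PexE is active.
Diaminopimelate is absent, so LutL is active.
With repressor PexE bound, *jovA* is not transcribed.
So JovA is not produced.
Required activator QuvJ is absent, so *zorT* is not transcribed.
So ZorT is not produced.
Required activator ZorT is absent, so *temH* is not transcribed.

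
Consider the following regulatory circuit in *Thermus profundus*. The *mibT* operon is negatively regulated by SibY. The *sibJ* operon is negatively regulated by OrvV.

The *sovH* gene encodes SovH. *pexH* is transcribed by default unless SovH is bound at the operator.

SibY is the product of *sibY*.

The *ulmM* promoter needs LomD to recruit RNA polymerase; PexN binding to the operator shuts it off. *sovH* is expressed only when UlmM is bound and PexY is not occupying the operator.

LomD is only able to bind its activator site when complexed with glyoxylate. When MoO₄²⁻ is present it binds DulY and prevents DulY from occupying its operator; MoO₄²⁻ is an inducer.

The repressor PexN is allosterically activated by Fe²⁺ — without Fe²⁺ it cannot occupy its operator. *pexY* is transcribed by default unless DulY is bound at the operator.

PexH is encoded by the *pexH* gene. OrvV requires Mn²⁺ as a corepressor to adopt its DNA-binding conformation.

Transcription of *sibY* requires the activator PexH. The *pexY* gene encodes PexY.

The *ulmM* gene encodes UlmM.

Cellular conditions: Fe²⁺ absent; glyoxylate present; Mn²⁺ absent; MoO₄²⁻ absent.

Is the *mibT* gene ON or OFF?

ON

Fe²⁺ is absent, so PexN is inactive.
Glyoxylate is present, so LomD is active.
No repressor is bound and LomD is active, so *ulmM* is transcribed.
So UlmM is produced and active.
MoO₄²⁻ is absent, so DulY is active.
With repressor DulY bound, *pexY* is not transcribed.
So PexY is not produced.
No repressor is bound and UlmM is active, so *sovH* is transcribed.
So SovH is produced and active.
With repressor SovH bound, *pexH* is not transcribed.
So PexH is not produced.
Required activator PexH is absent, so *sibY* is not transcribed.
So SibY is not produced.
With no repressor bound, *mibT* is transcribed.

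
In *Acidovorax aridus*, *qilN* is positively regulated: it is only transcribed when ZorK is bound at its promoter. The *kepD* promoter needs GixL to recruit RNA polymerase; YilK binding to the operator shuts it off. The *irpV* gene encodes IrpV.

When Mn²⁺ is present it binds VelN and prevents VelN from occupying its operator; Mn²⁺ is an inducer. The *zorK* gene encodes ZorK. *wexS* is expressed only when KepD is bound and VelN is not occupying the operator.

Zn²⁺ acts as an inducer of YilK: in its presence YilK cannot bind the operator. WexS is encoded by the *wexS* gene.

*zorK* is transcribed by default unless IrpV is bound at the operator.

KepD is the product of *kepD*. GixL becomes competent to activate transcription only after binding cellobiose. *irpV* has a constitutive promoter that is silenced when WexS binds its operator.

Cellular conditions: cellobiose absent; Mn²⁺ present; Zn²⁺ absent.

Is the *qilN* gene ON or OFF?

Cellobiose is absent, so GixL is inactive.
Zn²⁺ is absent, so YilK is active.
With repressor YilK bound, *kepD* is not transcribed.
So KepD is not produced.
Mn²⁺ is present, so VelN is inactive.
Required activator KepD is absent, so *wexS* is not transcribed.
So WexS is not produced.
With no repressor bound, *irpV* is transcribed.
So IrpV is produced and active.
With repressor IrpV bound, *zorK* is not transcribed.
So ZorK is not produced.
Required activator ZorK is absent, so *qilN* is not transcribed.

OFF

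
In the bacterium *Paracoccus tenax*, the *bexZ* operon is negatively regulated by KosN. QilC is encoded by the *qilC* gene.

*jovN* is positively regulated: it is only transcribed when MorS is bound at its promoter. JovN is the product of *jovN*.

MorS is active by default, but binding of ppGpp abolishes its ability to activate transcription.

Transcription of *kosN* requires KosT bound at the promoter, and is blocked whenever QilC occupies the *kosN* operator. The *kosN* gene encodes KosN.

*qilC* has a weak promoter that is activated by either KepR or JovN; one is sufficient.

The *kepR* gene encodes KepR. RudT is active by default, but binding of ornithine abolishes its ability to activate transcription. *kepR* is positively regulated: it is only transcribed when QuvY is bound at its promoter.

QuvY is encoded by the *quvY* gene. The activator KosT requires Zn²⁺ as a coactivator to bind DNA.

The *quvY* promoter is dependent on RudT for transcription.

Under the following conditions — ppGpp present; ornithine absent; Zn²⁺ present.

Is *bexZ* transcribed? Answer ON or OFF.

Ornithine is absent, so RudT is active.
No repressor is bound and RudT is active, so *quvY* is transcribed.
So QuvY is produced and active.
No repressor is bound and QuvY is active, so *kepR* is transcribed.
So KepR is produced and active.
ppGpp is present, so MorS is inactive.
Required activator MorS is absent, so *jovN* is not transcribed.
So JovN is not produced.
Activator KepR is present, so *qilC* is transcribed.
So QilC is produced and active.
Zn²⁺ is present, so KosT is active.
With repressor QilC bound, *kosN* is not transcribed.
So KosN is not produced.
With no repressor bound, *bexZ* is transcribed.

ON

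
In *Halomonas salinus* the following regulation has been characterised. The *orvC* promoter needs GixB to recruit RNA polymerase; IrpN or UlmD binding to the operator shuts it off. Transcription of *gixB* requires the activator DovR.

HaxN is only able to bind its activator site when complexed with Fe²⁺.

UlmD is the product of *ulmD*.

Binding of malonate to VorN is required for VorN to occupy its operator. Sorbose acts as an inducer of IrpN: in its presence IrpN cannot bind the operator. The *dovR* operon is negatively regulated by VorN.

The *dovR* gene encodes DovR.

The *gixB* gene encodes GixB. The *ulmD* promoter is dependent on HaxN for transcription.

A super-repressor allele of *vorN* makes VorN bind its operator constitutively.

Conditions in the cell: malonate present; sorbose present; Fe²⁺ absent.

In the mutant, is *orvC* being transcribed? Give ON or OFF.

OFF

Sorbose is present, so IrpN is inactive.
Fe²⁺ is absent, so HaxN is inactive.
Required activator HaxN is absent, so *ulmD* is not transcribed.
So UlmD is not produced.
VorN is constitutively active in this strain.
With repressor VorN bound, *dovR* is not transcribed.
So DovR is not produced.
Required activator DovR is absent, so *gixB* is not transcribed.
So GixB is not produced.
Required activator GixB is absent, so *orvC* is not transcribed.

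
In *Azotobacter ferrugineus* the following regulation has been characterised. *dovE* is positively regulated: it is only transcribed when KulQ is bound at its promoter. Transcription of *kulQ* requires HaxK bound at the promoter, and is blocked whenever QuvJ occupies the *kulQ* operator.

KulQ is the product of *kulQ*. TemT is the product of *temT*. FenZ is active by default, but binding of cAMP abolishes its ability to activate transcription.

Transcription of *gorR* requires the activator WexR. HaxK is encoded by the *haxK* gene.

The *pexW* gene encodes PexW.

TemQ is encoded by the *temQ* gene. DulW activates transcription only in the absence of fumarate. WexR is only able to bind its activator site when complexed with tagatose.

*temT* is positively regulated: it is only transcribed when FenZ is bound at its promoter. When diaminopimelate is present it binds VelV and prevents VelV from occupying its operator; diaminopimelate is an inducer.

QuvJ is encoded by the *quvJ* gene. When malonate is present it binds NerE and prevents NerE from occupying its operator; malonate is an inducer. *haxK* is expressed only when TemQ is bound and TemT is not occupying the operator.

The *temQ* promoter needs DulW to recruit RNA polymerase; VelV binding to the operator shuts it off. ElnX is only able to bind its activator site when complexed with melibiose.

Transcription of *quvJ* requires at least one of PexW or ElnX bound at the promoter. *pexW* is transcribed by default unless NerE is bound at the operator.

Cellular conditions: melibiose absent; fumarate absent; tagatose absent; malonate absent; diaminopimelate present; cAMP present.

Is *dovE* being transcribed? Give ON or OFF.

Malonate is absent, so NerE is active.
With repressor NerE bound, *pexW* is not transcribed.
So PexW is not produced.
Melibiose is absent, so ElnX is inactive.
No activator is available at the *quvJ* promoter, so *quvJ* is not transcribed.
So QuvJ is not produced.
cAMP is present, so FenZ is inactive.
Required activator FenZ is absent, so *temT* is not transcribed.
So TemT is not produced.
Fumarate is absent, so DulW is active.
Diaminopimelate is present, so VelV is inactive.
No repressor is bound and DulW is active, so *temQ* is transcribed.
So TemQ is produced and active.
No repressor is bound and TemQ is active, so *haxK* is transcribed.
So HaxK is produced and active.
No repressor is bound and HaxK is active, so *kulQ* is transcribed.
So KulQ is produced and active.
No repressor is bound and KulQ is active, so *dovE* is transcribed.

ON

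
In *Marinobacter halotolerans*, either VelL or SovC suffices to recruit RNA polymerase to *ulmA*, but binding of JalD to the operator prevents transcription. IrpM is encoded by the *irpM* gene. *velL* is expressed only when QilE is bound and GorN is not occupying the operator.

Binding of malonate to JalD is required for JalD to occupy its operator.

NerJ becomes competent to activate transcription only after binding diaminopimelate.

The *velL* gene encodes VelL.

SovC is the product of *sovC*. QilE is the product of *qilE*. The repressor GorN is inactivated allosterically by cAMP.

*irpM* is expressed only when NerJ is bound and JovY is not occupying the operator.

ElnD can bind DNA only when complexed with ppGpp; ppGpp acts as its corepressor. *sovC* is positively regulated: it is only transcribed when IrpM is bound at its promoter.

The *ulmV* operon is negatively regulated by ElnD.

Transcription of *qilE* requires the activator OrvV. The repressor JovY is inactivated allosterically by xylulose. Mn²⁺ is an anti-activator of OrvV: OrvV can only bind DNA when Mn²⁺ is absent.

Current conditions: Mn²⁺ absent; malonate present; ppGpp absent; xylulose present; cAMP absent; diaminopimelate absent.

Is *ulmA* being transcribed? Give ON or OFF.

Malonate is present, so JalD is active.
Mn²⁺ is absent, so OrvV is active.
No repressor is bound and OrvV is active, so *qilE* is transcribed.
So QilE is produced and active.
cAMP is absent, so GorN is active.
With repressor GorN bound, *velL* is not transcribed.
So VelL is not produced.
Diaminopimelate is absent, so NerJ is inactive.
Xylulose is present, so JovY is inactive.
Required activator NerJ is absent, so *irpM* is not transcribed.
So IrpM is not produced.
Required activator IrpM is absent, so *sovC* is not transcribed.
So SovC is not produced.
With repressor JalD bound, *ulmA* is not transcribed.

OFF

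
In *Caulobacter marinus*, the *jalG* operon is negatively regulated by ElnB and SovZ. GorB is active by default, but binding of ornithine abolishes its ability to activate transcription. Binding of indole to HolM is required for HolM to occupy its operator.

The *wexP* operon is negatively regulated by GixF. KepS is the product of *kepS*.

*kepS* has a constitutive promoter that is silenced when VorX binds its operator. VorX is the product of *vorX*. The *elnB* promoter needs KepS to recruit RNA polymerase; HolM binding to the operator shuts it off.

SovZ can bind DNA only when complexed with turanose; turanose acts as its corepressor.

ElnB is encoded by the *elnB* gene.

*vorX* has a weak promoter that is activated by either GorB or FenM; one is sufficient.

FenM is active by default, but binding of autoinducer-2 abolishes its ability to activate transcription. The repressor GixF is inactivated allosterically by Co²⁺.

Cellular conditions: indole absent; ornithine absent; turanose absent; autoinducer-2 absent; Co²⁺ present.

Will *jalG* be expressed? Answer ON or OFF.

ON

Ornithine is absent, so GorB is active.
Autoinducer-2 is absent, so FenM is active.
Activator GorB is present, so *vorX* is transcribed.
So VorX is produced and active.
With repressor VorX bound, *kepS* is not transcribed.
So KepS is not produced.
Indole is absent, so HolM is inactive.
Required activator KepS is absent, so *elnB* is not transcribed.
So ElnB is not produced.
Turanose is absent, so SovZ is inactive.
With no repressor bound, *jalG* is transcribed.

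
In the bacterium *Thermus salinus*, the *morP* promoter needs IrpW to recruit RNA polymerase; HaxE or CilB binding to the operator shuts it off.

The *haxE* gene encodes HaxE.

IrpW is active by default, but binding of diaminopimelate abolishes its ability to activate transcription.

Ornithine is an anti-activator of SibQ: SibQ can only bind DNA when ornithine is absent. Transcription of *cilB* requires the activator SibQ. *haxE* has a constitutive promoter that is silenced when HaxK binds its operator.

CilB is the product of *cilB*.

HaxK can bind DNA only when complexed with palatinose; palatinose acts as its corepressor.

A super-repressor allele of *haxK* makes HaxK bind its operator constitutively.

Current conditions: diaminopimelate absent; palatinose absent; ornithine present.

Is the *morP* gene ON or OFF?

HaxK is constitutively active in this strain.
With repressor HaxK bound, *haxE* is not transcribed.
So HaxE is not produced.
Ornithine is present, so SibQ is inactive.
Required activator SibQ is absent, so *cilB* is not transcribed.
So CilB is not produced.
Diaminopimelate is absent, so IrpW is active.
No repressor is bound and IrpW is active, so *morP* is transcribed.

ON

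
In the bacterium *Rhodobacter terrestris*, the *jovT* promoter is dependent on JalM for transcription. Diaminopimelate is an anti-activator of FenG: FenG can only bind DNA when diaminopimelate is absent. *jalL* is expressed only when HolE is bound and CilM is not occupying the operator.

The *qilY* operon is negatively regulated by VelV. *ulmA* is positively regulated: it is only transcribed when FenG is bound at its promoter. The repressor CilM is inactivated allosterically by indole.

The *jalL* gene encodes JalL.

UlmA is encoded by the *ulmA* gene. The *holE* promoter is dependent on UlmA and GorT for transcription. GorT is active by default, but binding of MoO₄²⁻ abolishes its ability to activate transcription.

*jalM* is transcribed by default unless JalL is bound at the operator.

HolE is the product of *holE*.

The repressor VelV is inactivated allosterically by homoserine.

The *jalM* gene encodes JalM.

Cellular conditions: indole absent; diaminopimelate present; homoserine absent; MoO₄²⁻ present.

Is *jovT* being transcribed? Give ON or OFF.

Diaminopimelate is present, so FenG is inactive.
Required activator FenG is absent, so *ulmA* is not transcribed.
So UlmA is not produced.
MoO₄²⁻ is present, so GorT is inactive.
Required activator UlmA is absent, so *holE* is not transcribed.
So HolE is not produced.
Indole is absent, so CilM is active.
With repressor CilM bound, *jalL* is not transcribed.
So JalL is not produced.
With no repressor bound, *jalM* is transcribed.
So JalM is produced and active.
No repressor is bound and JalM is active, so *jovT* is transcribed.

ON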